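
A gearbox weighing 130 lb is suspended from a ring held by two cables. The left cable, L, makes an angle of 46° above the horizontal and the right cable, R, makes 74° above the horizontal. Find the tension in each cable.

T_L = 41.38 lb, T_R = 104.3 lb

ΣF_x = 0: −T_L·cos46° + T_R·cos74° = 0 → T_R = 2.52019·T_L.
ΣF_y = 0: T_L·sin46° + T_R·sin74° = 130.
Substitute: T_L·(0.71934 + 2.52019·0.961262) = 130 → T_L = 41.3762 ≈ 41.38 lb.
Then T_R = 2.52019 × 41.3762 = 104.3 lb.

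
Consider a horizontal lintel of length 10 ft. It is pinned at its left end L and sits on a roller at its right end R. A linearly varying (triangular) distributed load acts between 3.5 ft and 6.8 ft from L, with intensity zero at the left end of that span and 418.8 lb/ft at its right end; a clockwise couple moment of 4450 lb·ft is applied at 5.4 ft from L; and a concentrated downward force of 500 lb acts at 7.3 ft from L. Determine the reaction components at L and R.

Resultant of the triangular load: ½ × 418.8 × 3.3 = 691.02 lb, acting at 5.7 ft from L (one-third of the span from the peak).
Moments about L: R_y·10 − (½·418.8·3.3)·5.7 − 4450 − 500·7.3 = 0 → R_y = 12038.814/10 = 1203.88 ≈ 1204 lb.
ΣF_y = 0: L_y + 1203.88 − ½·418.8·3.3 − 500 = 0 → L_y = -12.86 lb.
ΣF_x = 0: no horizontal applied forces, so L_x = 0.

L_x = 0, L_y = -12.86 lb, R_y = 1204 lb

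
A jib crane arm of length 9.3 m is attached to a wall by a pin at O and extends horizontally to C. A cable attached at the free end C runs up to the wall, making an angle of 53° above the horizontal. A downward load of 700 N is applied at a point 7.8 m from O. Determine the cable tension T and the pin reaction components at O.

ΣM about O: T·sin53°·9.3 − 700·7.8 = 0 → T = 5460/(9.3·0.798636) = 735.124 ≈ 735.1 N.
ΣF_x = 0: O_x − T·cos53° = 0 → O_x = 735.124 × 0.601815 = 442.4 N.
ΣF_y = 0: O_y + T·sin53° − 700 = 0 → O_y = 700 − 735.124 × 0.798636 = 112.9 N.

T = 735.1 N, O_x = 442.4 N, O_y = 112.9 N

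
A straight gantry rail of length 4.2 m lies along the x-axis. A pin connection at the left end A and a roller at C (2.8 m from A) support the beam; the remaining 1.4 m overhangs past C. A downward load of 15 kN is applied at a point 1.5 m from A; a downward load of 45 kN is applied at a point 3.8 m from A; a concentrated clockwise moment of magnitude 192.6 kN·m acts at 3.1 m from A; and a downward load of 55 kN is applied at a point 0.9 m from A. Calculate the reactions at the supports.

A_x = 0, A_y = -40.57 kN, C_y = 155.6 kN

Taking moments about A: C_y·2.8 − 15·1.5 − 45·3.8 − 192.6 − 55·0.9 = 0 → C_y = 435.6/2.8 = 155.571 ≈ 155.6 kN.
ΣF_y = 0: A_y + 155.571 − 15 − 45 − 55 = 0 → A_y = -40.57 kN.
ΣF_x = 0: no horizontal applied forces, so A_x = 0.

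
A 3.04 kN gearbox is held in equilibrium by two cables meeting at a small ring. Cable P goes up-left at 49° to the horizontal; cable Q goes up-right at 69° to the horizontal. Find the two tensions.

T_P = 1.234 kN, T_Q = 2.259 kN

ΣF_x = 0: −T_P·cos49° + T_Q·cos69° = 0 → T_Q = 1.83069·T_P.
ΣF_y = 0: T_P·sin49° + T_Q·sin69° = 3.04.
Substitute: T_P·(0.75471 + 1.83069·0.93358) = 3.04 → T_P = 1.23386 ≈ 1.234 kN.
Then T_Q = 1.83069 × 1.23386 = 2.259 kN.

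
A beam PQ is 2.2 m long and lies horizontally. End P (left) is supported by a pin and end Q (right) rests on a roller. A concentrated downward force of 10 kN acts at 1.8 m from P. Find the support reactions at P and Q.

Taking moments about P: Q_y·2.2 − 10·1.8 = 0 → Q_y = 18/2.2 = 8.18182 ≈ 8.182 kN.
ΣF_y = 0: P_y + 8.18182 − 10 = 0 → P_y = 1.818 kN.
ΣF_x = 0: no horizontal applied forces, so P_x = 0.

P_x = 0, P_y = 1.818 kN, Q_y = 8.182 kN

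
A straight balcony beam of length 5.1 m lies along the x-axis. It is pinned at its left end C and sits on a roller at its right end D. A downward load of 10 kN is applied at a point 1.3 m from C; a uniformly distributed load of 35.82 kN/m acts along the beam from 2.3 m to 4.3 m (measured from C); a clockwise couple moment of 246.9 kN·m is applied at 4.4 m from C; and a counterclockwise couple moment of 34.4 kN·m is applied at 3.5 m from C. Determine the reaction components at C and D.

C_x = 0, C_y = -8.931 kN, D_y = 90.57 kN

Resultant of the distributed load: 35.82 × 2 = 71.64 kN at 3.3 m from C.
Taking moments about C: D_y·5.1 − 10·1.3 − (35.82·2)·3.3 − 246.9 + 34.4 = 0 → D_y = 461.912/5.1 = 90.571 ≈ 90.57 kN.
ΣF_y = 0: C_y + 90.571 − 10 − 35.82·2 = 0 → C_y = -8.931 kN.
ΣF_x = 0: no horizontal applied forces, so C_x = 0.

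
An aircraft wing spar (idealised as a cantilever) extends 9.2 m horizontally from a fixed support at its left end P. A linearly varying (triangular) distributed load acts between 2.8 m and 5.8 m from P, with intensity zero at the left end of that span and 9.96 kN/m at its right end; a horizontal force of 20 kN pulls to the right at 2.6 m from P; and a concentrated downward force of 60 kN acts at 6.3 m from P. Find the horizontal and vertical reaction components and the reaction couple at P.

Resultant of the triangular load: ½ × 9.96 × 3 = 14.94 kN, acting at 4.8 m from P (one-third of the span from the peak).
ΣF_x = 0: P_x + 20 = 0 → P_x = -20.00 kN.
ΣF_y = 0: P_y − ½·9.96·3 − 60 = 0 → P_y = 74.94 kN.
ΣM about P: M_P − (½·9.96·3)·4.8 − 60·6.3 = 0 → M_P = 449.7 kN·m.

P_x = -20.00 kN, P_y = 74.94 kN, M_P = 449.7 kN·m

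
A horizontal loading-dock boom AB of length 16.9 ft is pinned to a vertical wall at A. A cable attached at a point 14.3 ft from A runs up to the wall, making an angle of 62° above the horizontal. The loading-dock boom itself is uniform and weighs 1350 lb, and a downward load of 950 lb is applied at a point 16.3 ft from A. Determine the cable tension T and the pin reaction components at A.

T = 2130 lb, A_x = 999.9 lb, A_y = 419.4 lb

ΣM about A: T·sin62°·14.3 − 1350·8.45 − 950·16.3 = 0 → T = 26892.5/(14.3·0.882948) = 2129.9 ≈ 2130 lb.
ΣF_x = 0: A_x − T·cos62° = 0 → A_x = 2129.9 × 0.469472 = 999.9 lb.
ΣF_y = 0: A_y + T·sin62° − 1350 − 950 = 0 → A_y = 2300 − 2129.9 × 0.882948 = 419.4 lb.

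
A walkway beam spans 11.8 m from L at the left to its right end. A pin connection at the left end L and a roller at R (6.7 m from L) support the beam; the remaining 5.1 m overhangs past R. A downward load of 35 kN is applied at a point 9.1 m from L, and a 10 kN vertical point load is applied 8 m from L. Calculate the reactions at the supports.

ΣM about L: R_y·6.7 − 35·9.1 − 10·8 = 0 → R_y = 398.5/6.7 = 59.4776 ≈ 59.48 kN.
ΣF_y = 0: L_y + 59.4776 − 35 − 10 = 0 → L_y = -14.48 kN.
ΣF_x = 0: no horizontal applied forces, so L_x = 0.

L_x = 0, L_y = -14.48 kN, R_y = 59.48 kN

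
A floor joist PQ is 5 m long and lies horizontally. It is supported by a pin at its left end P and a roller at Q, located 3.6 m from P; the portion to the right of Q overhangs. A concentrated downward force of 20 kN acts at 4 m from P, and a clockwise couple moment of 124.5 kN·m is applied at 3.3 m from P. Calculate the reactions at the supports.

P_x = 0, P_y = -36.81 kN, Q_y = 56.81 kN

Moments about P: Q_y·3.6 − 20·4 − 124.5 = 0 → Q_y = 204.5/3.6 = 56.8056 ≈ 56.81 kN.
ΣF_y = 0: P_y + 56.8056 − 20 = 0 → P_y = -36.81 kN.
ΣF_x = 0: no horizontal applied forces, so P_x = 0.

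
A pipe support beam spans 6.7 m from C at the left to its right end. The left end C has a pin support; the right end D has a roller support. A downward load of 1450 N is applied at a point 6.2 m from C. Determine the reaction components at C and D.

Moments about C: D_y·6.7 − 1450·6.2 = 0 → D_y = 8990/6.7 = 1341.79 ≈ 1342 N.
ΣF_y = 0: C_y + 1341.79 − 1450 = 0 → C_y = 108.2 N.
ΣF_x = 0: no horizontal applied forces, so C_x = 0.

C_x = 0, C_y = 108.2 N, D_y = 1342 N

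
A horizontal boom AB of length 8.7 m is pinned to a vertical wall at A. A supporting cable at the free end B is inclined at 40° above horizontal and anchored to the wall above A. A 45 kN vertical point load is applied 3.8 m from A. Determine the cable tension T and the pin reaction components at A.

T = 30.58 kN, A_x = 23.42 kN, A_y = 25.34 kN

ΣM about A: T·sin40°·8.7 − 45·3.8 = 0 → T = 171/(8.7·0.642788) = 30.578 ≈ 30.58 kN.
ΣF_x = 0: A_x − T·cos40° = 0 → A_x = 30.578 × 0.766044 = 23.42 kN.
ΣF_y = 0: A_y + T·sin40° − 45 = 0 → A_y = 45 − 30.578 × 0.642788 = 25.34 kN.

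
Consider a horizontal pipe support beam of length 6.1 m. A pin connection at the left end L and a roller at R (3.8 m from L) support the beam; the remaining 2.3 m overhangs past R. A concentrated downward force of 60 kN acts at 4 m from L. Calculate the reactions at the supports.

ΣM about L: R_y·3.8 − 60·4 = 0 → R_y = 240/3.8 = 63.1579 ≈ 63.16 kN.
ΣF_y = 0: L_y + 63.1579 − 60 = 0 → L_y = -3.158 kN.
ΣF_x = 0: no horizontal applied forces, so L_x = 0.

L_x = 0, L_y = -3.158 kN, R_y = 63.16 kN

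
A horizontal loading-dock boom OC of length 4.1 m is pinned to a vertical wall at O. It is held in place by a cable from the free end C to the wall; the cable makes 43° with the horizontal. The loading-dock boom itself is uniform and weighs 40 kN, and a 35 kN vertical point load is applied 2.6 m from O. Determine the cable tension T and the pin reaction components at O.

T = 61.87 kN, O_x = 45.25 kN, O_y = 32.80 kN

ΣM about O: T·sin43°·4.1 − 40·2.05 − 35·2.6 = 0 → T = 173/(4.1·0.681998) = 61.8699 ≈ 61.87 kN.
ΣF_x = 0: O_x − T·cos43° = 0 → O_x = 61.8699 × 0.731354 = 45.25 kN.
ΣF_y = 0: O_y + T·sin43° − 40 − 35 = 0 → O_y = 75 − 61.8699 × 0.681998 = 32.80 kN.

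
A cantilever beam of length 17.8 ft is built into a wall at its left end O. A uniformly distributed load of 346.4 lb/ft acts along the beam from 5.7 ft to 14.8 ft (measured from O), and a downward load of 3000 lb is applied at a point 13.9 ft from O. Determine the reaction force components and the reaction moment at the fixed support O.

O_x = 0, O_y = 6152 lb, M_O = 74010 lb·ft

Resultant of the distributed load: 346.4 × 9.1 = 3152.24 lb at 10.25 ft from O.
ΣF_x = 0: O_x = 0.
ΣF_y = 0: O_y − 346.4·9.1 − 3000 = 0 → O_y = 6152 lb.
ΣM about O: M_O − (346.4·9.1)·10.25 − 3000·13.9 = 0 → M_O = 74010 lb·ft.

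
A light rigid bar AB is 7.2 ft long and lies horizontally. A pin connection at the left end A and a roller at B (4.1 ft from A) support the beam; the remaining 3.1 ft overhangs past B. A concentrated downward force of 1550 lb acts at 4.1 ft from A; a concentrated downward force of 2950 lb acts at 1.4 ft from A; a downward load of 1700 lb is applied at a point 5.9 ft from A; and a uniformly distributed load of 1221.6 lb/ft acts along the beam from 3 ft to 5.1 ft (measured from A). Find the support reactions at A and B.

A_x = 0, A_y = 1228 lb, B_y = 7538 lb

Resultant of the distributed load: 1221.6 × 2.1 = 2565.36 lb at 4.05 ft from A.
Taking moments about A: B_y·4.1 − 1550·4.1 − 2950·1.4 − 1700·5.9 − (1221.6·2.1)·4.05 = 0 → B_y = 30904.708/4.1 = 7537.73 ≈ 7538 lb.
ΣF_y = 0: A_y + 7537.73 − 1550 − 2950 − 1700 − 1221.6·2.1 = 0 → A_y = 1228 lb.
ΣF_x = 0: no horizontal applied forces, so A_x = 0.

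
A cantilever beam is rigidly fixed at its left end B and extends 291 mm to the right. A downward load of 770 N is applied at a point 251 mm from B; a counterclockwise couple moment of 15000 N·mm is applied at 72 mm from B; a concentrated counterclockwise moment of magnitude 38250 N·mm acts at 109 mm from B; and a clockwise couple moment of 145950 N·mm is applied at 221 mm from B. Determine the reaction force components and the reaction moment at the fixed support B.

B_x = 0, B_y = 770.0 N, M_B = 286000 N·mm

ΣF_x = 0: B_x = 0.
ΣF_y = 0: B_y − 770 = 0 → B_y = 770.0 N.
ΣM about B: M_B − 770·251 + 15000 + 38250 − 145950 = 0 → M_B = 286000 N·mm.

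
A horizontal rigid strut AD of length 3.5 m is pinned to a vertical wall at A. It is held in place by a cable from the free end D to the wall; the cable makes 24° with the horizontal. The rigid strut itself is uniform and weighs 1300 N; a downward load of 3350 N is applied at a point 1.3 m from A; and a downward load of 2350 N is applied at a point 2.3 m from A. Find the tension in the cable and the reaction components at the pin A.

ΣM about A: T·sin24°·3.5 − 1300·1.75 − 3350·1.3 − 2350·2.3 = 0 → T = 12035/(3.5·0.406737) = 8454.04 ≈ 8454 N.
ΣF_x = 0: A_x − T·cos24° = 0 → A_x = 8454.04 × 0.913545 = 7723 N.
ΣF_y = 0: A_y + T·sin24° − 1300 − 3350 − 2350 = 0 → A_y = 7000 − 8454.04 × 0.406737 = 3561 N.

T = 8454 N, A_x = 7723 N, A_y = 3561 N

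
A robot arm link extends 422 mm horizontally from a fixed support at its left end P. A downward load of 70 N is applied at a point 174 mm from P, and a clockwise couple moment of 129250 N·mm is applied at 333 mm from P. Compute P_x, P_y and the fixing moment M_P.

ΣF_x = 0: P_x = 0.
ΣF_y = 0: P_y − 70 = 0 → P_y = 70.00 N.
ΣM about P: M_P − 70·174 − 129250 = 0 → M_P = 141400 N·mm.

P_x = 0, P_y = 70.00 N, M_P = 141400 N·mm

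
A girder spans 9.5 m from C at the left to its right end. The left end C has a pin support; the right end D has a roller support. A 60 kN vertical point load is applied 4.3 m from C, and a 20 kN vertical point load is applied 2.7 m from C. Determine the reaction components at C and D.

C_x = 0, C_y = 47.16 kN, D_y = 32.84 kN

ΣM about C: D_y·9.5 − 60·4.3 − 20·2.7 = 0 → D_y = 312/9.5 = 32.8421 ≈ 32.84 kN.
ΣF_y = 0: C_y + 32.8421 − 60 − 20 = 0 → C_y = 47.16 kN.
ΣF_x = 0: no horizontal applied forces, so C_x = 0.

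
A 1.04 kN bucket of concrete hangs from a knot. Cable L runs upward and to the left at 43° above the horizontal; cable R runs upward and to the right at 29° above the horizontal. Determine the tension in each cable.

ΣF_x = 0: −T_L·cos43° + T_R·cos29° = 0 → T_R = 0.836196·T_L.
ΣF_y = 0: T_L·sin43° + T_R·sin29° = 1.04.
Substitute: T_L·(0.681998 + 0.836196·0.48481) = 1.04 → T_L = 0.956415 ≈ 0.9564 kN.
Then T_R = 0.836196 × 0.956415 = 0.7998 kN.

T_L = 0.9564 kN, T_R = 0.7998 kN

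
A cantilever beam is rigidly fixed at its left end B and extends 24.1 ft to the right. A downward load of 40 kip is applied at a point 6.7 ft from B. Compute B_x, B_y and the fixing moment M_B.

B_x = 0, B_y = 40.00 kip, M_B = 268.0 kip·ft

ΣF_x = 0: B_x = 0.
ΣF_y = 0: B_y − 40 = 0 → B_y = 40.00 kip.
ΣM about B: M_B − 40·6.7 = 0 → M_B = 268.0 kip·ft.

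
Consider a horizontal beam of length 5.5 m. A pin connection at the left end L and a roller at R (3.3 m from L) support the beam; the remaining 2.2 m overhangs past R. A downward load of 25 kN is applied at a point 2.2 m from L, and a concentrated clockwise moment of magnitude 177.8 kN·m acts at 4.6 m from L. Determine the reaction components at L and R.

Taking moments about L: R_y·3.3 − 25·2.2 − 177.8 = 0 → R_y = 232.8/3.3 = 70.5455 ≈ 70.55 kN.
ΣF_y = 0: L_y + 70.5455 − 25 = 0 → L_y = -45.55 kN.
ΣF_x = 0: no horizontal applied forces, so L_x = 0.

L_x = 0, L_y = -45.55 kN, R_y = 70.55 kN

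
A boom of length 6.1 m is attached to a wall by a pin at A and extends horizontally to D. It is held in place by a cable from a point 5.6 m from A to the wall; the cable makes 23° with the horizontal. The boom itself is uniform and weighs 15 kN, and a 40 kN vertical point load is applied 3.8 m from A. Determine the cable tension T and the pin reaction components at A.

ΣM about A: T·sin23°·5.6 − 15·3.05 − 40·3.8 = 0 → T = 197.75/(5.6·0.390731) = 90.3755 ≈ 90.38 kN.
ΣF_x = 0: A_x − T·cos23° = 0 → A_x = 90.3755 × 0.920505 = 83.19 kN.
ΣF_y = 0: A_y + T·sin23° − 15 − 40 = 0 → A_y = 55 − 90.3755 × 0.390731 = 19.69 kN.

T = 90.38 kN, A_x = 83.19 kN, A_y = 19.69 kN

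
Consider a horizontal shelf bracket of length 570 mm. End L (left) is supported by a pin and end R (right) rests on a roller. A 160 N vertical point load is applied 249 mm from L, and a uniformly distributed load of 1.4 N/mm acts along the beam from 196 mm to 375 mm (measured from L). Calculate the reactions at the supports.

L_x = 0, L_y = 215.2 N, R_y = 195.4 N

Resultant of the distributed load: 1.4 × 179 = 250.6 N at 285.5 mm from L.
Moments about L: R_y·570 − 160·249 − (1.4·179)·285.5 = 0 → R_y = 111386.3/570 = 195.415 ≈ 195.4 N.
ΣF_y = 0: L_y + 195.415 − 160 − 1.4·179 = 0 → L_y = 215.2 N.
ΣF_x = 0: no horizontal applied forces, so L_x = 0.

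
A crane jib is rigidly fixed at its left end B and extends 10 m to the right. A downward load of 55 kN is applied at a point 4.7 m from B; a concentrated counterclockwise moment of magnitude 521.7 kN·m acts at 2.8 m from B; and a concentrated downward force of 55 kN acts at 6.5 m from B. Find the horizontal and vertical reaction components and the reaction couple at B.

ΣF_x = 0: B_x = 0.
ΣF_y = 0: B_y − 55 − 55 = 0 → B_y = 110.0 kN.
ΣM about B: M_B − 55·4.7 + 521.7 − 55·6.5 = 0 → M_B = 94.30 kN·m.

B_x = 0, B_y = 110.0 kN, M_B = 94.30 kN·m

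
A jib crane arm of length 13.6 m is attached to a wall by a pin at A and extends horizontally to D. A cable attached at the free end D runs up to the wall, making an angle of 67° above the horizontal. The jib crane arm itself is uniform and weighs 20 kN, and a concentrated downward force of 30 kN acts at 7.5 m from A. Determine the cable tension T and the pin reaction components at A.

T = 28.84 kN, A_x = 11.27 kN, A_y = 23.46 kN

ΣM about A: T·sin67°·13.6 − 20·6.8 − 30·7.5 = 0 → T = 361/(13.6·0.920505) = 28.8365 ≈ 28.84 kN.
ΣF_x = 0: A_x − T·cos67° = 0 → A_x = 28.8365 × 0.390731 = 11.27 kN.
ΣF_y = 0: A_y + T·sin67° − 20 − 30 = 0 → A_y = 50 − 28.8365 × 0.920505 = 23.46 kN.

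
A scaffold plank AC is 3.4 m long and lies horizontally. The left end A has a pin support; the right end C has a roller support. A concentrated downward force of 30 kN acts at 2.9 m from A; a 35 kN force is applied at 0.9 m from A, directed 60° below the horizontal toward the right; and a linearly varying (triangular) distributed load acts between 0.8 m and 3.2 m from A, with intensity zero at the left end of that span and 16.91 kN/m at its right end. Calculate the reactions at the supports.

Resultant of the triangular load: ½ × 16.91 × 2.4 = 20.292 kN, acting at 2.4 m from A (one-third of the span from the peak).
ΣM about A: C_y·3.4 − 30·2.9 − 35·sin60°·0.9 − (½·16.91·2.4)·2.4 = 0 → C_y = 162.981/3.4 = 47.9356 ≈ 47.94 kN.
ΣF_y = 0: A_y + 47.9356 − 30 − 35·sin60° − ½·16.91·2.4 = 0 → A_y = 32.67 kN.
ΣF_x = 0: A_x + 35·cos60° = 0 → A_x = -17.50 kN.

A_x = -17.50 kN, A_y = 32.67 kN, C_y = 47.94 kN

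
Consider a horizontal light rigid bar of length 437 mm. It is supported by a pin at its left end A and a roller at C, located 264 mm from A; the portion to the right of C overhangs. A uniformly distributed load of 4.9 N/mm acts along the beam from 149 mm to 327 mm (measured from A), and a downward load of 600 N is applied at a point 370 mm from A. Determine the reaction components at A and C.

Resultant of the distributed load: 4.9 × 178 = 872.2 N at 238 mm from A.
Taking moments about A: C_y·264 − (4.9·178)·238 − 600·370 = 0 → C_y = 429583.6/264 = 1627.21 ≈ 1627 N.
ΣF_y = 0: A_y + 1627.21 − 4.9·178 − 600 = 0 → A_y = -155.0 N.
ΣF_x = 0: no horizontal applied forces, so A_x = 0.

A_x = 0, A_y = -155.0 N, C_y = 1627 N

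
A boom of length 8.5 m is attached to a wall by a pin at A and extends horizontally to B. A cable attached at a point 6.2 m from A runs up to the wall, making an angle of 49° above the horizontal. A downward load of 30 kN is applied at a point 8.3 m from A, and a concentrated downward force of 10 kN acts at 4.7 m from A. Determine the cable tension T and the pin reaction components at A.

T = 63.26 kN, A_x = 41.50 kN, A_y = -7.742 kN

ΣM about A: T·sin49°·6.2 − 30·8.3 − 10·4.7 = 0 → T = 296/(6.2·0.75471) = 63.2586 ≈ 63.26 kN.
ΣF_x = 0: A_x − T·cos49° = 0 → A_x = 63.2586 × 0.656059 = 41.50 kN.
ΣF_y = 0: A_y + T·sin49° − 30 − 10 = 0 → A_y = 40 − 63.2586 × 0.75471 = -7.742 kN.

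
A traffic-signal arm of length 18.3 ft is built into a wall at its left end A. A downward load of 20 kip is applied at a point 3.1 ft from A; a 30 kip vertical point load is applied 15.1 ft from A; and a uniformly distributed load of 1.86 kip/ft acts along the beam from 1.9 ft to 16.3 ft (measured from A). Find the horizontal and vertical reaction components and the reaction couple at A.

A_x = 0, A_y = 76.78 kip, M_A = 758.7 kip·ft

Resultant of the distributed load: 1.86 × 14.4 = 26.784 kip at 9.1 ft from A.
ΣF_x = 0: A_x = 0.
ΣF_y = 0: A_y − 20 − 30 − 1.86·14.4 = 0 → A_y = 76.78 kip.
ΣM about A: M_A − 20·3.1 − 30·15.1 − (1.86·14.4)·9.1 = 0 → M_A = 758.7 kip·ft.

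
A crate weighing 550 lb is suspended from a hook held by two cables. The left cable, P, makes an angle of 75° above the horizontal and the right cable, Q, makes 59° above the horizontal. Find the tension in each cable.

ΣF_x = 0: −T_P·cos75° + T_Q·cos59° = 0 → T_Q = 0.502524·T_P.
ΣF_y = 0: T_P·sin75° + T_Q·sin59° = 550.
Substitute: T_P·(0.965926 + 0.502524·0.857167) = 550 → T_P = 393.793 ≈ 393.8 lb.
Then T_Q = 0.502524 × 393.793 = 197.9 lb.

T_P = 393.8 lb, T_Q = 197.9 lb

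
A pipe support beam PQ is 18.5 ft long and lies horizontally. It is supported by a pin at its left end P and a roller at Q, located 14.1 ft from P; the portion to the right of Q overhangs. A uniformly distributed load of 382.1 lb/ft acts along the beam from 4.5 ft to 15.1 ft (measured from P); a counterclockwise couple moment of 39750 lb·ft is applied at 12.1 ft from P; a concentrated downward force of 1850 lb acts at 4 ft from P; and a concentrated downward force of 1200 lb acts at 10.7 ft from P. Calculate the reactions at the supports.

P_x = 0, P_y = 5669 lb, Q_y = 1431 lb

Resultant of the distributed load: 382.1 × 10.6 = 4050.26 lb at 9.8 ft from P.
ΣM about P: Q_y·14.1 − (382.1·10.6)·9.8 + 39750 − 1850·4 − 1200·10.7 = 0 → Q_y = 20182.548/14.1 = 1431.39 ≈ 1431 lb.
ΣF_y = 0: P_y + 1431.39 − 382.1·10.6 − 1850 − 1200 = 0 → P_y = 5669 lb.
ΣF_x = 0: no horizontal applied forces, so P_x = 0.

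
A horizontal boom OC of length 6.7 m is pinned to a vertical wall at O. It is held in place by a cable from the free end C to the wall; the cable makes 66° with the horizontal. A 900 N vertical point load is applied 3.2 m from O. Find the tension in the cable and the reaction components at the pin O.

ΣM about O: T·sin66°·6.7 − 900·3.2 = 0 → T = 2880/(6.7·0.913545) = 470.53 ≈ 470.5 N.
ΣF_x = 0: O_x − T·cos66° = 0 → O_x = 470.53 × 0.406737 = 191.4 N.
ΣF_y = 0: O_y + T·sin66° − 900 = 0 → O_y = 900 − 470.53 × 0.913545 = 470.1 N.

T = 470.5 N, O_x = 191.4 N, O_y = 470.1 N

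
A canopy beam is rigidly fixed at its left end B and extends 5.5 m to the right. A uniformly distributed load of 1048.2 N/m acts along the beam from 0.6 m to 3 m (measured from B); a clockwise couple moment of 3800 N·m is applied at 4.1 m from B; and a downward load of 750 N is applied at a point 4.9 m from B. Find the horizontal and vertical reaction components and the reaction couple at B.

B_x = 0, B_y = 3266 N, M_B = 12000 N·m

Resultant of the distributed load: 1048.2 × 2.4 = 2515.68 N at 1.8 m from B.
ΣF_x = 0: B_x = 0.
ΣF_y = 0: B_y − 1048.2·2.4 − 750 = 0 → B_y = 3266 N.
ΣM about B: M_B − (1048.2·2.4)·1.8 − 3800 − 750·4.9 = 0 → M_B = 12000 N·m.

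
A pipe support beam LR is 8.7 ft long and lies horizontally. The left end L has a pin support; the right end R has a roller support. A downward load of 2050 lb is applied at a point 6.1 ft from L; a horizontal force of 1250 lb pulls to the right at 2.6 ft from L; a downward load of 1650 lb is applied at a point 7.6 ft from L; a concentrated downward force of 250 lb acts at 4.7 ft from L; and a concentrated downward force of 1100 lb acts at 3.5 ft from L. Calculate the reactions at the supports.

ΣM about L: R_y·8.7 − 2050·6.1 − 1650·7.6 − 250·4.7 − 1100·3.5 = 0 → R_y = 30070/8.7 = 3456.32 ≈ 3456 lb.
ΣF_y = 0: L_y + 3456.32 − 2050 − 1650 − 250 − 1100 = 0 → L_y = 1594 lb.
ΣF_x = 0: L_x + 1250 = 0 → L_x = -1250 lb.

L_x = -1250 lb, L_y = 1594 lb, R_y = 3456 lb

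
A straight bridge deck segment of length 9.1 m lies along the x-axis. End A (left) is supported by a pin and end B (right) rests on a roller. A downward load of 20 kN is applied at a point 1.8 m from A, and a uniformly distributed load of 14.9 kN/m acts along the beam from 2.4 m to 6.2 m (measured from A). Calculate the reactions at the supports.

A_x = 0, A_y = 45.91 kN, B_y = 30.71 kN

Resultant of the distributed load: 14.9 × 3.8 = 56.62 kN at 4.3 m from A.
Taking moments about A: B_y·9.1 − 20·1.8 − (14.9·3.8)·4.3 = 0 → B_y = 279.466/9.1 = 30.7105 ≈ 30.71 kN.
ΣF_y = 0: A_y + 30.7105 − 20 − 14.9·3.8 = 0 → A_y = 45.91 kN.
ΣF_x = 0: no horizontal applied forces, so A_x = 0.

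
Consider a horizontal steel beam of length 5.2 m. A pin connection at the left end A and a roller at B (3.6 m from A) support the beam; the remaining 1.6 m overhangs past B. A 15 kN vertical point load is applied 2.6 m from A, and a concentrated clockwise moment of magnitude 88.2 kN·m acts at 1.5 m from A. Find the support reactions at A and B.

Moments about A: B_y·3.6 − 15·2.6 − 88.2 = 0 → B_y = 127.2/3.6 = 35.3333 ≈ 35.33 kN.
ΣF_y = 0: A_y + 35.3333 − 15 = 0 → A_y = -20.33 kN.
ΣF_x = 0: no horizontal applied forces, so A_x = 0.

A_x = 0, A_y = -20.33 kN, B_y = 35.33 kN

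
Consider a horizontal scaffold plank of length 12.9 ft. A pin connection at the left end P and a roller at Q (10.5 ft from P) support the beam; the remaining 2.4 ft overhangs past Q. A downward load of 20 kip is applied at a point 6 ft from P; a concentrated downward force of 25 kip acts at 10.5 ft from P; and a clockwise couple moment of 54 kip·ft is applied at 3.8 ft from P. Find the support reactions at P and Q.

P_x = 0, P_y = 3.429 kip, Q_y = 41.57 kip

Moments about P: Q_y·10.5 − 20·6 − 25·10.5 − 54 = 0 → Q_y = 436.5/10.5 = 41.5714 ≈ 41.57 kip.
ΣF_y = 0: P_y + 41.5714 − 20 − 25 = 0 → P_y = 3.429 kip.
ΣF_x = 0: no horizontal applied forces, so P_x = 0.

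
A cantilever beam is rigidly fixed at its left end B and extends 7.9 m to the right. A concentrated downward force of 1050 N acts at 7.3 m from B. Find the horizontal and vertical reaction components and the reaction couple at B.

ΣF_x = 0: B_x = 0.
ΣF_y = 0: B_y − 1050 = 0 → B_y = 1050 N.
ΣM about B: M_B − 1050·7.3 = 0 → M_B = 7665 N·m.

B_x = 0, B_y = 1050 N, M_B = 7665 N·m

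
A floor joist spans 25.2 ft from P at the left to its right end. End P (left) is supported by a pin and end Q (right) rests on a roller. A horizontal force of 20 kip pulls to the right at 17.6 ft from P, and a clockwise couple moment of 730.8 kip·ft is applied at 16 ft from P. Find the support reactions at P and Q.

P_x = -20.00 kip, P_y = -29.00 kip, Q_y = 29.00 kip

ΣM about P: Q_y·25.2 − 730.8 = 0 → Q_y = 730.8/25.2 = 29.00 kip.
ΣF_y = 0: P_y + 29  = 0 → P_y = -29.00 kip.
ΣF_x = 0: P_x + 20 = 0 → P_x = -20.00 kip.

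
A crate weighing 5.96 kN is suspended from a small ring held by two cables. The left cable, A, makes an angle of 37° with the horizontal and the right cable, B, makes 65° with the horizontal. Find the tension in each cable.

ΣF_x = 0: −T_A·cos37° + T_B·cos65° = 0 → T_B = 1.88973·T_A.
ΣF_y = 0: T_A·sin37° + T_B·sin65° = 5.96.
Substitute: T_A·(0.601815 + 1.88973·0.906308) = 5.96 → T_A = 2.57508 ≈ 2.575 kN.
Then T_B = 1.88973 × 2.57508 = 4.866 kN.

T_A = 2.575 kN, T_B = 4.866 kN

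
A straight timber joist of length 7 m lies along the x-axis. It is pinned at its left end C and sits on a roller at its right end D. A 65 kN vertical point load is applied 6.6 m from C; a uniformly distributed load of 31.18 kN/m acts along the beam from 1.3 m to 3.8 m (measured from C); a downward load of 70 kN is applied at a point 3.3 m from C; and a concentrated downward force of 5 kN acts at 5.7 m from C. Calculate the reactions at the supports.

Resultant of the distributed load: 31.18 × 2.5 = 77.95 kN at 2.55 m from C.
ΣM about C: D_y·7 − 65·6.6 − (31.18·2.5)·2.55 − 70·3.3 − 5·5.7 = 0 → D_y = 887.2725/7 = 126.753 ≈ 126.8 kN.
ΣF_y = 0: C_y + 126.753 − 65 − 31.18·2.5 − 70 − 5 = 0 → C_y = 91.20 kN.
ΣF_x = 0: no horizontal applied forces, so C_x = 0.

C_x = 0, C_y = 91.20 kN, D_y = 126.8 kN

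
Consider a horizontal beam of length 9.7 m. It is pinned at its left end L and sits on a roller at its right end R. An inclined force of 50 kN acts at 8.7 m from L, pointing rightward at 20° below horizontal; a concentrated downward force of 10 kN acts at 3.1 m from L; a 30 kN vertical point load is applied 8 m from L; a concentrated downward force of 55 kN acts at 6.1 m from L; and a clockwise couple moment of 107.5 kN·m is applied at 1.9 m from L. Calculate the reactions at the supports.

L_x = -46.98 kN, L_y = 23.15 kN, R_y = 88.95 kN

Taking moments about L: R_y·9.7 − 50·sin20°·8.7 − 10·3.1 − 30·8 − 55·6.1 − 107.5 = 0 → R_y = 862.779/9.7 = 88.9463 ≈ 88.95 kN.
ΣF_y = 0: L_y + 88.9463 − 50·sin20° − 10 − 30 − 55 = 0 → L_y = 23.15 kN.
ΣF_x = 0: L_x + 50·cos20° = 0 → L_x = -46.98 kN.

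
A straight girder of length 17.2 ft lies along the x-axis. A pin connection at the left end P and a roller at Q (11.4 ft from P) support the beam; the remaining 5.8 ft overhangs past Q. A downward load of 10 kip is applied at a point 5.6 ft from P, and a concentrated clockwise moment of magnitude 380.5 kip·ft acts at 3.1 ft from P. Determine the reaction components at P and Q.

P_x = 0, P_y = -28.29 kip, Q_y = 38.29 kip

Taking moments about P: Q_y·11.4 − 10·5.6 − 380.5 = 0 → Q_y = 436.5/11.4 = 38.2895 ≈ 38.29 kip.
ΣF_y = 0: P_y + 38.2895 − 10 = 0 → P_y = -28.29 kip.
ΣF_x = 0: no horizontal applied forces, so P_x = 0.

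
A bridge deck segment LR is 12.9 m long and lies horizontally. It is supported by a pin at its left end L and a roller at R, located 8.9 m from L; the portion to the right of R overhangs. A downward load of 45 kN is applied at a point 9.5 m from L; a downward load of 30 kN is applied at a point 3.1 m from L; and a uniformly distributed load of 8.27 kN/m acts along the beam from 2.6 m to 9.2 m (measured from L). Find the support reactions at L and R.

Resultant of the distributed load: 8.27 × 6.6 = 54.582 kN at 5.9 m from L.
Moments about L: R_y·8.9 − 45·9.5 − 30·3.1 − (8.27·6.6)·5.9 = 0 → R_y = 842.5338/8.9 = 94.6667 ≈ 94.67 kN.
ΣF_y = 0: L_y + 94.6667 − 45 − 30 − 8.27·6.6 = 0 → L_y = 34.92 kN.
ΣF_x = 0: no horizontal applied forces, so L_x = 0.

L_x = 0, L_y = 34.92 kN, R_y = 94.67 kN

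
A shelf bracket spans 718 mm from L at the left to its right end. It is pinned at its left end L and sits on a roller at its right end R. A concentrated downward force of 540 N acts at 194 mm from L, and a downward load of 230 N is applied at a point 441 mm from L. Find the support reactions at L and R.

L_x = 0, L_y = 482.8 N, R_y = 287.2 N

Taking moments about L: R_y·718 − 540·194 − 230·441 = 0 → R_y = 206190/718 = 287.173 ≈ 287.2 N.
ΣF_y = 0: L_y + 287.173 − 540 − 230 = 0 → L_y = 482.8 N.
ΣF_x = 0: no horizontal applied forces, so L_x = 0.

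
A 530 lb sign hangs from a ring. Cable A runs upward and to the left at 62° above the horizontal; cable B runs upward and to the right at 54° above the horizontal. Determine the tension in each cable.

T_A = 346.6 lb, T_B = 276.8 lb

ΣF_x = 0: −T_A·cos62° + T_B·cos54° = 0 → T_B = 0.798713·T_A.
ΣF_y = 0: T_A·sin62° + T_B·sin54° = 530.
Substitute: T_A·(0.882948 + 0.798713·0.809017) = 530 → T_A = 346.604 ≈ 346.6 lb.
Then T_B = 0.798713 × 346.604 = 276.8 lb.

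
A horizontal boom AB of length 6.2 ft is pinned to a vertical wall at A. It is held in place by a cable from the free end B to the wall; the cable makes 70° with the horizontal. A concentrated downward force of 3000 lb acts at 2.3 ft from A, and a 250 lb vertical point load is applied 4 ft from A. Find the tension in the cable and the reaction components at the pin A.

T = 1356 lb, A_x = 463.8 lb, A_y = 1976 lb

ΣM about A: T·sin70°·6.2 − 3000·2.3 − 250·4 = 0 → T = 7900/(6.2·0.939693) = 1355.97 ≈ 1356 lb.
ΣF_x = 0: A_x − T·cos70° = 0 → A_x = 1355.97 × 0.34202 = 463.8 lb.
ΣF_y = 0: A_y + T·sin70° − 3000 − 250 = 0 → A_y = 3250 − 1355.97 × 0.939693 = 1976 lb.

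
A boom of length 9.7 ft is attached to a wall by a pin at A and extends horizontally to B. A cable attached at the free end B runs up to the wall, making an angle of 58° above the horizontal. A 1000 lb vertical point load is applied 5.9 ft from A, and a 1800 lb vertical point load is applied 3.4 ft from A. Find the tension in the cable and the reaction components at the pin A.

ΣM about A: T·sin58°·9.7 − 1000·5.9 − 1800·3.4 = 0 → T = 12020/(9.7·0.848048) = 1461.21 ≈ 1461 lb.
ΣF_x = 0: A_x − T·cos58° = 0 → A_x = 1461.21 × 0.529919 = 774.3 lb.
ΣF_y = 0: A_y + T·sin58° − 1000 − 1800 = 0 → A_y = 2800 − 1461.21 × 0.848048 = 1561 lb.

T = 1461 lb, A_x = 774.3 lb, A_y = 1561 lb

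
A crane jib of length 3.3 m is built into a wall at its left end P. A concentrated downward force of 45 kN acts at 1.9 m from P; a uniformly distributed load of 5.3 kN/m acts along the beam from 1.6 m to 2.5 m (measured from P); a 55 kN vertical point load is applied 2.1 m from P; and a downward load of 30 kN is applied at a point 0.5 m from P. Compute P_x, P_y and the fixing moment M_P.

P_x = 0, P_y = 134.8 kN, M_P = 225.8 kN·m

Resultant of the distributed load: 5.3 × 0.9 = 4.77 kN at 2.05 m from P.
ΣF_x = 0: P_x = 0.
ΣF_y = 0: P_y − 45 − 5.3·0.9 − 55 − 30 = 0 → P_y = 134.8 kN.
ΣM about P: M_P − 45·1.9 − (5.3·0.9)·2.05 − 55·2.1 − 30·0.5 = 0 → M_P = 225.8 kN·m.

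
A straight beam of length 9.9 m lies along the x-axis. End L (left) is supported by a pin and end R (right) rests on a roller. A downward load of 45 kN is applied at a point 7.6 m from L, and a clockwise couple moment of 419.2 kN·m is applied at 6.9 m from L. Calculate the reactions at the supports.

L_x = 0, L_y = -31.89 kN, R_y = 76.89 kN

ΣM about L: R_y·9.9 − 45·7.6 − 419.2 = 0 → R_y = 761.2/9.9 = 76.8889 ≈ 76.89 kN.
ΣF_y = 0: L_y + 76.8889 − 45 = 0 → L_y = -31.89 kN.
ΣF_x = 0: no horizontal applied forces, so L_x = 0.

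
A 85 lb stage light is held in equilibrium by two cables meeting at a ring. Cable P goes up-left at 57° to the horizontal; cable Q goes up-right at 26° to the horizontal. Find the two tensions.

ΣF_x = 0: −T_P·cos57° + T_Q·cos26° = 0 → T_Q = 0.605966·T_P.
ΣF_y = 0: T_P·sin57° + T_Q·sin26° = 85.
Substitute: T_P·(0.838671 + 0.605966·0.438371) = 85 → T_P = 76.9712 ≈ 76.97 lb.
Then T_Q = 0.605966 × 76.9712 = 46.64 lb.

T_P = 76.97 lb, T_Q = 46.64 lb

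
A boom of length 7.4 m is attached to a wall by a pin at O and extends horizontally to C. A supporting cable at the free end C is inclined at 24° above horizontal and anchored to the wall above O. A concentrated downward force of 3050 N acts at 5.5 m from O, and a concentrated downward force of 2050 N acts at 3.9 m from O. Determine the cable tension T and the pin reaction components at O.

T = 8230 N, O_x = 7518 N, O_y = 1753 N

ΣM about O: T·sin24°·7.4 − 3050·5.5 − 2050·3.9 = 0 → T = 24770/(7.4·0.406737) = 8229.64 ≈ 8230 N.
ΣF_x = 0: O_x − T·cos24° = 0 → O_x = 8229.64 × 0.913545 = 7518 N.
ΣF_y = 0: O_y + T·sin24° − 3050 − 2050 = 0 → O_y = 5100 − 8229.64 × 0.406737 = 1753 N.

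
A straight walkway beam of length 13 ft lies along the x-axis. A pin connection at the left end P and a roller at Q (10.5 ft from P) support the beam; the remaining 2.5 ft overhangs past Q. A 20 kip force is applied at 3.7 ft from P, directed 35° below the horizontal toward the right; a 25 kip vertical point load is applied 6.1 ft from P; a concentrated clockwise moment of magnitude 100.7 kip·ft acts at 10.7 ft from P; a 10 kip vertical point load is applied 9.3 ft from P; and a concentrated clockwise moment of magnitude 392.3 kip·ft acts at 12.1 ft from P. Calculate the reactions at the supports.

P_x = -16.38 kip, P_y = -27.90 kip, Q_y = 74.38 kip

Taking moments about P: Q_y·10.5 − 20·sin35°·3.7 − 25·6.1 − 100.7 − 10·9.3 − 392.3 = 0 → Q_y = 780.945/10.5 = 74.3757 ≈ 74.38 kip.
ΣF_y = 0: P_y + 74.3757 − 20·sin35° − 25 − 10 = 0 → P_y = -27.90 kip.
ΣF_x = 0: P_x + 20·cos35° = 0 → P_x = -16.38 kip.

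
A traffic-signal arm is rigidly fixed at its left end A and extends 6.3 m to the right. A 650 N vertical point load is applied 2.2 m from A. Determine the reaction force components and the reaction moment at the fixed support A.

A_x = 0, A_y = 650.0 N, M_A = 1430 N·m

ΣF_x = 0: A_x = 0.
ΣF_y = 0: A_y − 650 = 0 → A_y = 650.0 N.
ΣM about A: M_A − 650·2.2 = 0 → M_A = 1430 N·m.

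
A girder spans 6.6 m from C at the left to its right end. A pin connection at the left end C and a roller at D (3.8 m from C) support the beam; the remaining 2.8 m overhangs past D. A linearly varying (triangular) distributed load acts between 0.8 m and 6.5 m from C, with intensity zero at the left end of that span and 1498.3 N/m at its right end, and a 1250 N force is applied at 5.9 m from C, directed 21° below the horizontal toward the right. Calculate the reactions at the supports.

Resultant of the triangular load: ½ × 1498.3 × 5.7 = 4270.155 N, acting at 4.6 m from C (one-third of the span from the peak).
ΣM about C: D_y·3.8 − (½·1498.3·5.7)·4.6 − 1250·sin21°·5.9 = 0 → D_y = 22285.7/3.8 = 5864.66 ≈ 5865 N.
ΣF_y = 0: C_y + 5864.66 − ½·1498.3·5.7 − 1250·sin21° = 0 → C_y = -1147 N.
ΣF_x = 0: C_x + 1250·cos21° = 0 → C_x = -1167 N.

C_x = -1167 N, C_y = -1147 N, D_y = 5865 N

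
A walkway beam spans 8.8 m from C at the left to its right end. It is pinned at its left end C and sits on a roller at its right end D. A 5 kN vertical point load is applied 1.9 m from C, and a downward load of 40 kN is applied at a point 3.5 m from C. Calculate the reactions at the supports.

C_x = 0, C_y = 28.01 kN, D_y = 16.99 kN

Taking moments about C: D_y·8.8 − 5·1.9 − 40·3.5 = 0 → D_y = 149.5/8.8 = 16.9886 ≈ 16.99 kN.
ΣF_y = 0: C_y + 16.9886 − 5 − 40 = 0 → C_y = 28.01 kN.
ΣF_x = 0: no horizontal applied forces, so C_x = 0.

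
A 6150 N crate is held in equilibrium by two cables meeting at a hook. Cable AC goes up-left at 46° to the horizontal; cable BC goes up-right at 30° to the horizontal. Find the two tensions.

T_AC = 5489 N, T_BC = 4403 N

ΣF_x = 0: −T_AC·cos46° + T_BC·cos30° = 0 → T_BC = 0.802122·T_AC.
ΣF_y = 0: T_AC·sin46° + T_BC·sin30° = 6150.
Substitute: T_AC·(0.71934 + 0.802122·0.5) = 6150 → T_AC = 5489.11 ≈ 5489 N.
Then T_BC = 0.802122 × 5489.11 = 4403 N.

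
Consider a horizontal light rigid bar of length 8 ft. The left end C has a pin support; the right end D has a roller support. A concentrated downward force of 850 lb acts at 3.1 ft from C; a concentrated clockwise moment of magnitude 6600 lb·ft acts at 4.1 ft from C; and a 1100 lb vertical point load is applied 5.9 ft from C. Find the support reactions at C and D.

Moments about C: D_y·8 − 850·3.1 − 6600 − 1100·5.9 = 0 → D_y = 15725/8 = 1965.62 ≈ 1966 lb.
ΣF_y = 0: C_y + 1965.62 − 850 − 1100 = 0 → C_y = -15.62 lb.
ΣF_x = 0: no horizontal applied forces, so C_x = 0.

C_x = 0, C_y = -15.62 lb, D_y = 1966 lb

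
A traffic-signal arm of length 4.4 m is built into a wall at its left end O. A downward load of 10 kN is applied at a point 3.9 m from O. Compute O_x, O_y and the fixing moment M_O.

O_x = 0, O_y = 10.00 kN, M_O = 39.00 kN·m

ΣF_x = 0: O_x = 0.
ΣF_y = 0: O_y − 10 = 0 → O_y = 10.00 kN.
ΣM about O: M_O − 10·3.9 = 0 → M_O = 39.00 kN·m.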